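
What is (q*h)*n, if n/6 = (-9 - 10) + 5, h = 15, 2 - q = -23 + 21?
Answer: -5040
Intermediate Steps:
q = 4 (q = 2 - (-23 + 21) = 2 - 1*(-2) = 2 + 2 = 4)
n = -84 (n = 6*((-9 - 10) + 5) = 6*(-19 + 5) = 6*(-14) = -84)
(q*h)*n = (4*15)*(-84) = 60*(-84) = -5040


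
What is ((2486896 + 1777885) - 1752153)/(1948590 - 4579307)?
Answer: -2512628/2630717 ≈ -0.95511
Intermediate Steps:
((2486896 + 1777885) - 1752153)/(1948590 - 4579307) = (4264781 - 1752153)/(-2630717) = 2512628*(-1/2630717) = -2512628/2630717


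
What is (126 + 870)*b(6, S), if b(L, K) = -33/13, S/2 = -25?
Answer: -32868/13 ≈ -2528.3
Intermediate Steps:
S = -50 (S = 2*(-25) = -50)
b(L, K) = -33/13 (b(L, K) = -33*1/13 = -33/13)
(126 + 870)*b(6, S) = (126 + 870)*(-33/13) = 996*(-33/13) = -32868/13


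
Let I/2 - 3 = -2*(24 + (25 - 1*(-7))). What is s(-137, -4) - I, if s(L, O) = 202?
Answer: 420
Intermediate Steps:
I = -218 (I = 6 + 2*(-2*(24 + (25 - 1*(-7)))) = 6 + 2*(-2*(24 + (25 + 7))) = 6 + 2*(-2*(24 + 32)) = 6 + 2*(-2*56) = 6 + 2*(-112) = 6 - 224 = -218)
s(-137, -4) - I = 202 - 1*(-218) = 202 + 218 = 420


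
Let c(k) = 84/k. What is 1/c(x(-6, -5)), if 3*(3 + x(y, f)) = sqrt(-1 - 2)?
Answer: -1/28 + I*sqrt(3)/252 ≈ -0.035714 + 0.0068732*I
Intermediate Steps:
x(y, f) = -3 + I*sqrt(3)/3 (x(y, f) = -3 + sqrt(-1 - 2)/3 = -3 + sqrt(-3)/3 = -3 + (I*sqrt(3))/3 = -3 + I*sqrt(3)/3)
1/c(x(-6, -5)) = 1/(84/(-3 + I*sqrt(3)/3)) = -1/28 + I*sqrt(3)/252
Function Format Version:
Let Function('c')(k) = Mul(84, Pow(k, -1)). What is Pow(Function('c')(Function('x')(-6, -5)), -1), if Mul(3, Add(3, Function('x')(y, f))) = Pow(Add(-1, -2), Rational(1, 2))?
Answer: Add(Rational(-1, 28), Mul(Rational(1, 252), I, Pow(3, Rational(1, 2)))) ≈ Add(-0.035714, Mul(0.0068732, I))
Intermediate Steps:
Function('x')(y, f) = Add(-3, Mul(Rational(1, 3), I, Pow(3, Rational(1, 2)))) (Function('x')(y, f) = Add(-3, Mul(Rational(1, 3), Pow(Add(-1, -2), Rational(1, 2)))) = Add(-3, Mul(Rational(1, 3), Pow(-3, Rational(1, 2)))) = Add(-3, Mul(Rational(1, 3), Mul(I, Pow(3, Rational(1, 2))))) = Add(-3, Mul(Rational(1, 3), I, Pow(3, Rational(1, 2)))))
Pow(Function('c')(Function('x')(-6, -5)), -1) = Pow(Mul(84, Pow(Add(-3, Mul(Rational(1, 3), I, Pow(3, Rational(1, 2)))), -1)), -1) = Add(Rational(-1, 28), Mul(Rational(1, 252), I, Pow(3, Rational(1, 2))))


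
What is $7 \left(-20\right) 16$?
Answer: $-2240$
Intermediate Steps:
$7 \left(-20\right) 16 = \left(-140\right) 16 = -2240$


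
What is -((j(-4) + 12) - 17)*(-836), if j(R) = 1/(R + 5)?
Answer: -3344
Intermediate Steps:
j(R) = 1/(5 + R)
-((j(-4) + 12) - 17)*(-836) = -((1/(5 - 4) + 12) - 17)*(-836) = -((1/1 + 12) - 17)*(-836) = -((1 + 12) - 17)*(-836) = -(13 - 17)*(-836) = -(-4)*(-836) = -1*3344 = -3344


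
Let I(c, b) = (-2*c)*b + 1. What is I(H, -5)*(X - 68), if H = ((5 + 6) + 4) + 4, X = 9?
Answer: -11269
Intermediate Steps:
H = 19 (H = (11 + 4) + 4 = 15 + 4 = 19)
I(c, b) = 1 - 2*b*c (I(c, b) = -2*b*c + 1 = 1 - 2*b*c)
I(H, -5)*(X - 68) = (1 - 2*(-5)*19)*(9 - 68) = (1 + 190)*(-59) = 191*(-59) = -11269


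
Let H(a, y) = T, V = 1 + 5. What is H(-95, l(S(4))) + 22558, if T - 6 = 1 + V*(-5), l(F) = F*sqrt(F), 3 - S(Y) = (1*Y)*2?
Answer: 22535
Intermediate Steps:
V = 6
S(Y) = 3 - 2*Y (S(Y) = 3 - 1*Y*2 = 3 - Y*2 = 3 - 2*Y)
l(F) = F**(3/2)
T = -23 (T = 6 + (1 + 6*(-5)) = 6 + (1 - 30) = 6 - 29 = -23)
H(a, y) = -23
H(-95, l(S(4))) + 22558 = -23 + 22558 = 22535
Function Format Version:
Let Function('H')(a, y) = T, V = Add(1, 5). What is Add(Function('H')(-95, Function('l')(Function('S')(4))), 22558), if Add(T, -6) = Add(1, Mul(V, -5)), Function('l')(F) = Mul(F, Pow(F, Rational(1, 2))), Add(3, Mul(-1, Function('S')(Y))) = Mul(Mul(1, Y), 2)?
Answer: 22535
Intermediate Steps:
V = 6
Function('S')(Y) = Add(3, Mul(-2, Y)) (Function('S')(Y) = Add(3, Mul(-1, Mul(Mul(1, Y), 2))) = Add(3, Mul(-1, Mul(Y, 2))) = Add(3, Mul(-1, Mul(2, Y))) = Add(3, Mul(-2, Y)))
Function('l')(F) = Pow(F, Rational(3, 2))
T = -23 (T = Add(6, Add(1, Mul(6, -5))) = Add(6, Add(1, -30)) = Add(6, -29) = -23)
Function('H')(a, y) = -23
Add(Function('H')(-95, Function('l')(Function('S')(4))), 22558) = Add(-23, 22558) = 22535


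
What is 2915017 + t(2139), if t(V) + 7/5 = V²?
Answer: 37451683/5 ≈ 7.4903e+6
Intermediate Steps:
t(V) = -7/5 + V²
2915017 + t(2139) = 2915017 + (-7/5 + 2139²) = 2915017 + (-7/5 + 4575321) = 2915017 + 22876598/5 = 37451683/5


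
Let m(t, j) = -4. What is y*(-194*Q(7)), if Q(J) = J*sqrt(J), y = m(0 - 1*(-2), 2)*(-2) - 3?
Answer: -6790*sqrt(7) ≈ -17965.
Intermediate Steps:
y = 5 (y = -4*(-2) - 3 = 8 - 3 = 5)
Q(J) = J**(3/2)
y*(-194*Q(7)) = 5*(-1358*sqrt(7)) = -6790*sqrt(7)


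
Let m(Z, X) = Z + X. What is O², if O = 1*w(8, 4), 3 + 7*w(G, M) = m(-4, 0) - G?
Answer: 225/49 ≈ 4.5918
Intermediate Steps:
m(Z, X) = X + Z
w(G, M) = -1 - G/7 (w(G, M) = -3/7 + ((0 - 4) - G)/7 = -3/7 + (-4 - G)/7 = -3/7 + (-4/7 - G/7) = -1 - G/7)
O = -15/7 (O = 1*(-1 - ⅐*8) = 1*(-1 - 8/7) = 1*(-15/7) = -15/7 ≈ -2.1429)
O² = (-15/7)² = 225/49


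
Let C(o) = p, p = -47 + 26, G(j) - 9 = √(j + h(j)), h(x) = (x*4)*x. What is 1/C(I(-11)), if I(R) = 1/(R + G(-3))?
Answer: -1/21 ≈ -0.047619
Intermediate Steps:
h(x) = 4*x² (h(x) = (4*x)*x = 4*x²)
G(j) = 9 + √(j + 4*j²)
p = -21
I(R) = 1/(9 + R + √33) (I(R) = 1/(R + (9 + √(-3*(1 + 4*(-3))))) = 1/(R + (9 + √(-3*(1 - 12)))) = 1/(R + (9 + √(-3*(-11)))) = 1/(R + (9 + √33)) = 1/(9 + R + √33))
C(o) = -21
1/C(I(-11)) = 1/(-21) = -1/21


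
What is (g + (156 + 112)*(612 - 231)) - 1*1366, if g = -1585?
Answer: 99157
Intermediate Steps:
(g + (156 + 112)*(612 - 231)) - 1*1366 = (-1585 + (156 + 112)*(612 - 231)) - 1*1366 = (-1585 + 268*381) - 1366 = (-1585 + 102108) - 1366 = 100523 - 1366 = 99157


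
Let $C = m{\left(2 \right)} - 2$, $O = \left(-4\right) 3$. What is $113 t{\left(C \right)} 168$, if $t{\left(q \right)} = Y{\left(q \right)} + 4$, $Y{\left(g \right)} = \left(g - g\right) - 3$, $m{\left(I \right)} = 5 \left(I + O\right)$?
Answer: $18984$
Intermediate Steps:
$O = -12$
$m{\left(I \right)} = -60 + 5 I$ ($m{\left(I \right)} = 5 \left(I - 12\right) = 5 \left(-12 + I\right) = -60 + 5 I$)
$Y{\left(g \right)} = -3$ ($Y{\left(g \right)} = 0 - 3 = -3$)
$C = -52$ ($C = \left(-60 + 5 \cdot 2\right) - 2 = \left(-60 + 10\right) - 2 = -50 - 2 = -52$)
$t{\left(q \right)} = 1$ ($t{\left(q \right)} = -3 + 4 = 1$)
$113 t{\left(C \right)} 168 = 113 \cdot 1 \cdot 168 = 113 \cdot 168 = 18984$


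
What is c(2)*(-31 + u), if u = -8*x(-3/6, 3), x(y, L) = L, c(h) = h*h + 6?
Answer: -550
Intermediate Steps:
c(h) = 6 + h² (c(h) = h² + 6 = 6 + h²)
u = -24 (u = -8*3 = -24)
c(2)*(-31 + u) = (6 + 2²)*(-31 - 24) = (6 + 4)*(-55) = 10*(-55) = -550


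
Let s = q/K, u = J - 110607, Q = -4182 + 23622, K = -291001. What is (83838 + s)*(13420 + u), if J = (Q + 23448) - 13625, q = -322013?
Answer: -1657159749815324/291001 ≈ -5.6947e+9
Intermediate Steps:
Q = 19440
J = 29263 (J = (19440 + 23448) - 13625 = 42888 - 13625 = 29263)
u = -81344 (u = 29263 - 110607 = -81344)
s = 322013/291001 (s = -322013/(-291001) = -322013*(-1/291001) = 322013/291001 ≈ 1.1066)
(83838 + s)*(13420 + u) = (83838 + 322013/291001)*(13420 - 81344) = (24397263851/291001)*(-67924) = -1657159749815324/291001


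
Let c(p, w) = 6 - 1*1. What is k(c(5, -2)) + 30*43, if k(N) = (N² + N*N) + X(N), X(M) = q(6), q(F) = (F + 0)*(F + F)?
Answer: 1412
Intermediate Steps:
q(F) = 2*F² (q(F) = F*(2*F) = 2*F²)
X(M) = 72 (X(M) = 2*6² = 2*36 = 72)
c(p, w) = 5 (c(p, w) = 6 - 1 = 5)
k(N) = 72 + 2*N² (k(N) = (N² + N*N) + 72 = (N² + N²) + 72 = 2*N² + 72 = 72 + 2*N²)
k(c(5, -2)) + 30*43 = (72 + 2*5²) + 30*43 = (72 + 2*25) + 1290 = (72 + 50) + 1290 = 122 + 1290 = 1412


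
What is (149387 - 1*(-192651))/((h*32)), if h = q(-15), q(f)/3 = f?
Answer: -171019/720 ≈ -237.53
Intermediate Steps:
q(f) = 3*f
h = -45 (h = 3*(-15) = -45)
(149387 - 1*(-192651))/((h*32)) = (149387 - 1*(-192651))/((-45*32)) = (149387 + 192651)/(-1440) = 342038*(-1/1440) = -171019/720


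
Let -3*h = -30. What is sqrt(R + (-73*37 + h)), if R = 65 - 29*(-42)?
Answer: 8*I*sqrt(22) ≈ 37.523*I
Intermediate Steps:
h = 10 (h = -1/3*(-30) = 10)
R = 1283 (R = 65 + 1218 = 1283)
sqrt(R + (-73*37 + h)) = sqrt(1283 + (-73*37 + 10)) = sqrt(1283 + (-2701 + 10)) = sqrt(1283 - 2691) = sqrt(-1408) = 8*I*sqrt(22)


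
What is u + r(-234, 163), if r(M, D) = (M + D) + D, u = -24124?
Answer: -24032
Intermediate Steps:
r(M, D) = M + 2*D (r(M, D) = (D + M) + D = M + 2*D)
u + r(-234, 163) = -24124 + (-234 + 2*163) = -24124 + (-234 + 326) = -24124 + 92 = -24032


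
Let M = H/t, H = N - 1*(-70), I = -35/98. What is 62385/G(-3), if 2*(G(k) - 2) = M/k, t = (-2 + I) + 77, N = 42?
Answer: 195576975/5486 ≈ 35650.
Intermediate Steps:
I = -5/14 (I = -35*1/98 = -5/14 ≈ -0.35714)
t = 1045/14 (t = (-2 - 5/14) + 77 = -33/14 + 77 = 1045/14 ≈ 74.643)
H = 112 (H = 42 - 1*(-70) = 42 + 70 = 112)
M = 1568/1045 (M = 112/(1045/14) = 112*(14/1045) = 1568/1045 ≈ 1.5005)
G(k) = 2 + 784/(1045*k) (G(k) = 2 + (1568/(1045*k))/2 = 2 + 784/(1045*k))
62385/G(-3) = 62385/(2 + (784/1045)/(-3)) = 62385/(2 + (784/1045)*(-⅓)) = 62385/(2 - 784/3135) = 62385/(5486/3135) = 62385*(3135/5486) = 195576975/5486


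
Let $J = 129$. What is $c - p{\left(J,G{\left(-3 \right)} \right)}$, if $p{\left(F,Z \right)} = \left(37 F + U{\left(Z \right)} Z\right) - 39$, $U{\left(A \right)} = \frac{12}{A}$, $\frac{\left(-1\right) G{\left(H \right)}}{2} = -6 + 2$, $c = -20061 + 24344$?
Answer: $-463$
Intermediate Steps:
$c = 4283$
$G{\left(H \right)} = 8$ ($G{\left(H \right)} = - 2 \left(-6 + 2\right) = \left(-2\right) \left(-4\right) = 8$)
$p{\left(F,Z \right)} = -27 + 37 F$ ($p{\left(F,Z \right)} = \left(37 F + \frac{12}{Z} Z\right) - 39 = \left(37 F + 12\right) - 39 = \left(12 + 37 F\right) - 39 = -27 + 37 F$)
$c - p{\left(J,G{\left(-3 \right)} \right)} = 4283 - \left(-27 + 37 \cdot 129\right) = 4283 - \left(-27 + 4773\right) = 4283 - 4746 = -463$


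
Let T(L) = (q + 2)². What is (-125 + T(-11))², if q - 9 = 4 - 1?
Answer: 5041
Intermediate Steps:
q = 12 (q = 9 + (4 - 1) = 9 + 3 = 12)
T(L) = 196 (T(L) = (12 + 2)² = 14² = 196)
(-125 + T(-11))² = (-125 + 196)² = 71² = 5041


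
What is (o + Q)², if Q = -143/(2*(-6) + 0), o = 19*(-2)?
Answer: 97969/144 ≈ 680.34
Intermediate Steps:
o = -38
Q = 143/12 (Q = -143/(-12 + 0) = -143/(-12) = -143*(-1/12) = 143/12 ≈ 11.917)
(o + Q)² = (-38 + 143/12)² = (-313/12)² = 97969/144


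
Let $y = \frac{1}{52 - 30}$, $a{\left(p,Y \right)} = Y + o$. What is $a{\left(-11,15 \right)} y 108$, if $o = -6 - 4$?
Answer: $\frac{270}{11} \approx 24.545$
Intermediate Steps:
$o = -10$ ($o = -6 - 4 = -10$)
$a{\left(p,Y \right)} = -10 + Y$ ($a{\left(p,Y \right)} = Y - 10 = -10 + Y$)
$y = \frac{1}{22} \approx 0.045455$
$a{\left(-11,15 \right)} y 108 = \left(-10 + 15\right) \frac{1}{22} \cdot 108 = 5 \cdot \frac{1}{22} \cdot 108 = \frac{5}{22} \cdot 108 = \frac{270}{11}$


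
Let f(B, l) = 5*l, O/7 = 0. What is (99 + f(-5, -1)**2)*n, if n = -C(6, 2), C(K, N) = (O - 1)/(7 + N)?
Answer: 124/9 ≈ 13.778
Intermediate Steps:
O = 0 (O = 7*0 = 0)
C(K, N) = -1/(7 + N) (C(K, N) = (0 - 1)/(7 + N) = -1/(7 + N))
n = 1/9 (n = -(-1)/(7 + 2) = -(-1)/9 = -1*(-1/9) = 1/9 ≈ 0.11111)
(99 + f(-5, -1)**2)*n = (99 + (5*(-1))**2)*(1/9) = (99 + (-5)**2)*(1/9) = (99 + 25)*(1/9) = 124*(1/9) = 124/9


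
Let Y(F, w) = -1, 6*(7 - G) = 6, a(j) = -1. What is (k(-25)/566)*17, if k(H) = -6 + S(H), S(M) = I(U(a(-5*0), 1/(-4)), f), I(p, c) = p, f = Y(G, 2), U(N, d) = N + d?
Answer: -493/2264 ≈ -0.21776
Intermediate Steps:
G = 6 (G = 7 - ⅙*6 = 7 - 1 = 6)
f = -1
S(M) = -5/4 (S(M) = -1 + 1/(-4) = -1 + 1*(-¼) = -1 - ¼ = -5/4)
k(H) = -29/4 (k(H) = -6 - 5/4 = -29/4)
(k(-25)/566)*17 = -29/4/566*17 = -29/4*1/566*17 = -29/2264*17 = -493/2264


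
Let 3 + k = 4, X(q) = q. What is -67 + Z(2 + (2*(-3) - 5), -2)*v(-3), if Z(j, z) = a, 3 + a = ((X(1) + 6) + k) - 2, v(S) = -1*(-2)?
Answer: -61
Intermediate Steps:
k = 1 (k = -3 + 4 = 1)
v(S) = 2
a = 3 (a = -3 + (((1 + 6) + 1) - 2) = -3 + ((7 + 1) - 2) = -3 + (8 - 2) = -3 + 6 = 3)
Z(j, z) = 3
-67 + Z(2 + (2*(-3) - 5), -2)*v(-3) = -67 + 3*2 = -67 + 6 = -61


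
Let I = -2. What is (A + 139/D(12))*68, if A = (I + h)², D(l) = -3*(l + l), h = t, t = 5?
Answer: 8653/18 ≈ 480.72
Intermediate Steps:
h = 5
D(l) = -6*l
A = 9 (A = (-2 + 5)² = 3² = 9)
(A + 139/D(12))*68 = (9 + 139/((-6*12)))*68 = (9 + 139/(-72))*68 = (9 + 139*(-1/72))*68 = (9 - 139/72)*68 = (509/72)*68 = 8653/18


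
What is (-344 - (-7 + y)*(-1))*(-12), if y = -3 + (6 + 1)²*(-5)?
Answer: 7188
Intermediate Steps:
y = -248 (y = -3 + 7²*(-5) = -3 + 49*(-5) = -3 - 245 = -248)
(-344 - (-7 + y)*(-1))*(-12) = (-344 - (-7 - 248)*(-1))*(-12) = (-344 - (-255)*(-1))*(-12) = (-344 - 1*255)*(-12) = (-344 - 255)*(-12) = -599*(-12) = 7188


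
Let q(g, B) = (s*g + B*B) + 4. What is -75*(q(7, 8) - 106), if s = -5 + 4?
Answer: 3375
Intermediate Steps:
s = -1
q(g, B) = 4 + B² - g (q(g, B) = (-g + B*B) + 4 = (-g + B²) + 4 = (B² - g) + 4 = 4 + B² - g)
-75*(q(7, 8) - 106) = -75*((4 + 8² - 1*7) - 106) = -75*((4 + 64 - 7) - 106) = -75*(61 - 106) = -75*(-45) = 3375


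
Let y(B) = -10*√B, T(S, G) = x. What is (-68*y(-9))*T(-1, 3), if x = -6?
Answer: -12240*I ≈ -12240.0*I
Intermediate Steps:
T(S, G) = -6
(-68*y(-9))*T(-1, 3) = -(-680)*√(-9)*(-6) = -(-680)*3*I*(-6) = -(-2040)*I*(-6) = (2040*I)*(-6) = -12240*I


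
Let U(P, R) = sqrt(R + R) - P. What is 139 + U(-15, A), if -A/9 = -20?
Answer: 154 + 6*sqrt(10) ≈ 172.97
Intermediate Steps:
A = 180 (A = -9*(-20) = 180)
U(P, R) = -P + sqrt(2)*sqrt(R) (U(P, R) = sqrt(2*R) - P = sqrt(2)*sqrt(R) - P = -P + sqrt(2)*sqrt(R))
139 + U(-15, A) = 139 + (-1*(-15) + sqrt(2)*sqrt(180)) = 139 + (15 + sqrt(2)*(6*sqrt(5))) = 139 + (15 + 6*sqrt(10)) = 154 + 6*sqrt(10)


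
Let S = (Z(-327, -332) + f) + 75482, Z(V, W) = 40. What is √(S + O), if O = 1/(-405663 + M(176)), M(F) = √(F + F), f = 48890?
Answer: √(50469345155 - 497648*√22)/√(405663 - 4*√22) ≈ 352.72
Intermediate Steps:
M(F) = √2*√F (M(F) = √(2*F) = √2*√F)
O = 1/(-405663 + 4*√22) (O = 1/(-405663 + √2*√176) = 1/(-405663 + √2*(4*√11)) = 1/(-405663 + 4*√22) ≈ -2.4652e-6)
S = 124412 (S = (40 + 48890) + 75482 = 48930 + 75482 = 124412)
√(S + O) = √(124412 + (-405663/164562469217 - 4*√22/164562469217)) = √(20473545919819741/164562469217 - 4*√22/164562469217)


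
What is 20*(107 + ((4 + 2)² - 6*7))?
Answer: 2020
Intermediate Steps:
20*(107 + ((4 + 2)² - 6*7)) = 20*(107 + (6² - 42)) = 20*(107 + (36 - 42)) = 20*(107 - 6) = 20*101 = 2020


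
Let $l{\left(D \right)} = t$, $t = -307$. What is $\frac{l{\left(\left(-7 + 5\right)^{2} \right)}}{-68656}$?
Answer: $\frac{307}{68656} \approx 0.0044716$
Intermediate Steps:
$l{\left(D \right)} = -307$
$\frac{l{\left(\left(-7 + 5\right)^{2} \right)}}{-68656} = - \frac{307}{-68656} = \left(-307\right) \left(- \frac{1}{68656}\right) = \frac{307}{68656}$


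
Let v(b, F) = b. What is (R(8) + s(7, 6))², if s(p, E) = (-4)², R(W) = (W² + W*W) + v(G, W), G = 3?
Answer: 21609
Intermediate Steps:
R(W) = 3 + 2*W² (R(W) = (W² + W*W) + 3 = (W² + W²) + 3 = 2*W² + 3 = 3 + 2*W²)
s(p, E) = 16
(R(8) + s(7, 6))² = ((3 + 2*8²) + 16)² = ((3 + 2*64) + 16)² = ((3 + 128) + 16)² = (131 + 16)² = 147² = 21609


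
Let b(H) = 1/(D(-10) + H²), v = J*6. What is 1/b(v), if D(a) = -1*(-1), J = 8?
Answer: 2305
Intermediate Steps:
D(a) = 1
v = 48 (v = 8*6 = 48)
b(H) = 1/(1 + H²)
1/b(v) = 1/(1/(1 + 48²)) = 1/(1/(1 + 2304)) = 1/(1/2305) = 2305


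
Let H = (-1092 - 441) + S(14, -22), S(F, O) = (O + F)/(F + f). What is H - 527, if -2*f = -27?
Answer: -113316/55 ≈ -2060.3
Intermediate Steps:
f = 27/2 (f = -1/2*(-27) = 27/2 ≈ 13.500)
S(F, O) = (F + O)/(27/2 + F) (S(F, O) = (O + F)/(F + 27/2) = (F + O)/(27/2 + F))
H = -84331/55 (H = (-1092 - 441) + 2*(14 - 22)/(27 + 2*14) = -1533 + 2*(-8)/(27 + 28) = -1533 + 2*(-8)/55 = -1533 + 2*(1/55)*(-8) = -1533 - 16/55 = -84331/55 ≈ -1533.3)
H - 527 = -84331/55 - 527 = -113316/55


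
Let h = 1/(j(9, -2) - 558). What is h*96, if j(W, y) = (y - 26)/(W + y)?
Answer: -48/281 ≈ -0.17082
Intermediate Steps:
j(W, y) = (-26 + y)/(W + y)
h = -1/562 (h = 1/((-26 - 2)/(9 - 2) - 558) = 1/(-28/7 - 558) = 1/((⅐)*(-28) - 558) = 1/(-4 - 558) = 1/(-562) = -1/562 ≈ -0.0017794)
h*96 = -1/562*96 = -48/281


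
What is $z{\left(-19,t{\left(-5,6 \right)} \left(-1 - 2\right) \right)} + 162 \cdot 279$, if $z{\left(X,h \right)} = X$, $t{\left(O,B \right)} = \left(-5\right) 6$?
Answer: $45179$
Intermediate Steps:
$t{\left(O,B \right)} = -30$
$z{\left(-19,t{\left(-5,6 \right)} \left(-1 - 2\right) \right)} + 162 \cdot 279 = -19 + 162 \cdot 279 = -19 + 45198 = 45179$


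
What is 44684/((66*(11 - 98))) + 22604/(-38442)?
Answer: -153961208/18394497 ≈ -8.3700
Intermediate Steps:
44684/((66*(11 - 98))) + 22604/(-38442) = 44684/((66*(-87))) + 22604*(-1/38442) = 44684/(-5742) - 11302/19221 = 44684*(-1/5742) - 11302/19221 = -22342/2871 - 11302/19221 = -153961208/18394497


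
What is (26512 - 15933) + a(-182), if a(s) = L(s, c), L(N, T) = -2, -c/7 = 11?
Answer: 10577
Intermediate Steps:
c = -77 (c = -7*11 = -77)
a(s) = -2
(26512 - 15933) + a(-182) = (26512 - 15933) - 2 = 10579 - 2 = 10577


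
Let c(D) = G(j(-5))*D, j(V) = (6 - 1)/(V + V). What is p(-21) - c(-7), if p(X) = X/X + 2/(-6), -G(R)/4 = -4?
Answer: 338/3 ≈ 112.67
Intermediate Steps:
j(V) = 5/(2*V) (j(V) = 5/((2*V)) = 5*(1/(2*V)) = 5/(2*V))
G(R) = 16 (G(R) = -4*(-4) = 16)
c(D) = 16*D
p(X) = ⅔ (p(X) = 1 + 2*(-⅙) = 1 - ⅓ = ⅔)
p(-21) - c(-7) = ⅔ - 16*(-7) = ⅔ - 1*(-112) = ⅔ + 112 = 338/3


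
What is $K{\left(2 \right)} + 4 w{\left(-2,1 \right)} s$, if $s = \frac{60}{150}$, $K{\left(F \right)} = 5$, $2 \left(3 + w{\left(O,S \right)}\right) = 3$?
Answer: $\frac{13}{5} \approx 2.6$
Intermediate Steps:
$w{\left(O,S \right)} = - \frac{3}{2}$ ($w{\left(O,S \right)} = -3 + \frac{1}{2} \cdot 3 = -3 + \frac{3}{2} = - \frac{3}{2}$)
$s = \frac{2}{5}$ ($s = 60 \cdot \frac{1}{150} = \frac{2}{5} \approx 0.4$)
$K{\left(2 \right)} + 4 w{\left(-2,1 \right)} s = 5 + 4 \left(- \frac{3}{2}\right) \frac{2}{5} = 5 - \frac{12}{5} = \frac{13}{5}$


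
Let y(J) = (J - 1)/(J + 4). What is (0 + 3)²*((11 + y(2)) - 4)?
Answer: 129/2 ≈ 64.500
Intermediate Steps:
y(J) = (-1 + J)/(4 + J)
(0 + 3)²*((11 + y(2)) - 4) = (0 + 3)²*((11 + (-1 + 2)/(4 + 2)) - 4) = 3²*((11 + 1/6) - 4) = 9*((11 + (⅙)*1) - 4) = 9*((11 + ⅙) - 4) = 9*(67/6 - 4) = 9*(43/6) = 129/2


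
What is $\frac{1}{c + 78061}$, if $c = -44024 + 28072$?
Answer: $\frac{1}{62109} \approx 1.6101 \cdot 10^{-5}$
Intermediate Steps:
$c = -15952$
$\frac{1}{c + 78061} = \frac{1}{-15952 + 78061} = \frac{1}{62109}$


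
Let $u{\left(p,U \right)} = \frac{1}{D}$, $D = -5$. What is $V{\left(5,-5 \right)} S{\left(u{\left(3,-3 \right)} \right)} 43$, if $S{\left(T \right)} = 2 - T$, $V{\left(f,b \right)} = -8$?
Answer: $- \frac{3784}{5} \approx -756.8$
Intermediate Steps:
$u{\left(p,U \right)} = - \frac{1}{5}$ ($u{\left(p,U \right)} = \frac{1}{-5} = - \frac{1}{5}$)
$V{\left(5,-5 \right)} S{\left(u{\left(3,-3 \right)} \right)} 43 = - 8 \left(2 - - \frac{1}{5}\right) 43 = - 8 \left(2 + \frac{1}{5}\right) 43 = \left(-8\right) \frac{11}{5} \cdot 43 = \left(- \frac{88}{5}\right) 43 = - \frac{3784}{5}$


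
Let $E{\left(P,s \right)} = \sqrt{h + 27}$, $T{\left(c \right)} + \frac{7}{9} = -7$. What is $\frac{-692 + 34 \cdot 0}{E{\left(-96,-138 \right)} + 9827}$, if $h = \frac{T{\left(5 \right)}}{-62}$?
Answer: $- \frac{1897279236}{26943002623} + \frac{8304 \sqrt{14663}}{26943002623} \approx -0.070381$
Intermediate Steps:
$T{\left(c \right)} = - \frac{70}{9}$ ($T{\left(c \right)} = - \frac{7}{9} - 7 = - \frac{70}{9}$)
$h = \frac{35}{279}$ ($h = - \frac{70}{9 \left(-62\right)} = \left(- \frac{70}{9}\right) \left(- \frac{1}{62}\right) = \frac{35}{279} \approx 0.12545$)
$E{\left(P,s \right)} = \frac{4 \sqrt{14663}}{93}$ ($E{\left(P,s \right)} = \sqrt{\frac{35}{279} + 27} = \sqrt{\frac{7568}{279}} = \frac{4 \sqrt{14663}}{93}$)
$\frac{-692 + 34 \cdot 0}{E{\left(-96,-138 \right)} + 9827} = \frac{-692 + 34 \cdot 0}{\frac{4 \sqrt{14663}}{93} + 9827} = \frac{-692 + 0}{9827 + \frac{4 \sqrt{14663}}{93}} = - \frac{692}{9827 + \frac{4 \sqrt{14663}}{93}}$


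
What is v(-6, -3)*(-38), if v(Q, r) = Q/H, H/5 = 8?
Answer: 57/10 ≈ 5.7000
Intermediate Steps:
H = 40 (H = 5*8 = 40)
v(Q, r) = Q/40
v(-6, -3)*(-38) = ((1/40)*(-6))*(-38) = -3/20*(-38) = 57/10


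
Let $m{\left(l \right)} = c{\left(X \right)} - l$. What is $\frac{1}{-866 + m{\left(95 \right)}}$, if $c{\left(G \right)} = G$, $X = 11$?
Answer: $- \frac{1}{950} \approx -0.0010526$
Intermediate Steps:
$m{\left(l \right)} = 11 - l$
$\frac{1}{-866 + m{\left(95 \right)}} = \frac{1}{-866 + \left(11 - 95\right)} = \frac{1}{-866 - 84} = \frac{1}{-950} = - \frac{1}{950}$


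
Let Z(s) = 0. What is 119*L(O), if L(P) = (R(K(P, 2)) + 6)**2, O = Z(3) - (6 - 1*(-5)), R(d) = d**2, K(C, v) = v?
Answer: 11900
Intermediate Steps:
O = -11 (O = 0 - (6 - 1*(-5)) = 0 - (6 + 5) = 0 - 1*11 = 0 - 11 = -11)
L(P) = 100 (L(P) = (2**2 + 6)**2 = (4 + 6)**2 = 10**2 = 100)
119*L(O) = 119*100 = 11900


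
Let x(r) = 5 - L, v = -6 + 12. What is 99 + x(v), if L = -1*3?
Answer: 107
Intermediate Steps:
L = -3
v = 6
x(r) = 8 (x(r) = 5 - 1*(-3) = 5 + 3 = 8)
99 + x(v) = 99 + 8 = 107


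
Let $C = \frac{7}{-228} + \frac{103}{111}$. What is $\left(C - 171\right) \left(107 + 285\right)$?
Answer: $- \frac{46876242}{703} \approx -66680.0$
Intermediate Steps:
$C = \frac{2523}{2812}$ ($C = 7 \left(- \frac{1}{228}\right) + 103 \cdot \frac{1}{111} = - \frac{7}{228} + \frac{103}{111} = \frac{2523}{2812} \approx 0.89723$)
$\left(C - 171\right) \left(107 + 285\right) = \left(\frac{2523}{2812} - 171\right) \left(107 + 285\right) = \left(- \frac{478329}{2812}\right) 392 = - \frac{46876242}{703}$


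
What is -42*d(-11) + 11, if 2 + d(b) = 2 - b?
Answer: -451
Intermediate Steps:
d(b) = -b (d(b) = -2 + (2 - b) = -b)
-42*d(-11) + 11 = -(-42)*(-11) + 11 = -42*11 + 11 = -462 + 11 = -451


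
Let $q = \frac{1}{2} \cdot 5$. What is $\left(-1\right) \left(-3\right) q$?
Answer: $\frac{15}{2} \approx 7.5$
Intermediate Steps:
$q = \frac{5}{2}$ ($q = \frac{1}{2} \cdot 5 = \frac{5}{2} \approx 2.5$)
$\left(-1\right) \left(-3\right) q = \left(-1\right) \left(-3\right) \frac{5}{2} = 3 \cdot \frac{5}{2} = \frac{15}{2}$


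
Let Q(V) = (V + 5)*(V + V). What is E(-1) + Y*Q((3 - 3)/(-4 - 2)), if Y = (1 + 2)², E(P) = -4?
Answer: -4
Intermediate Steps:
Q(V) = 2*V*(5 + V) (Q(V) = (5 + V)*(2*V) = 2*V*(5 + V))
Y = 9 (Y = 3² = 9)
E(-1) + Y*Q((3 - 3)/(-4 - 2)) = -4 + 9*(2*((3 - 3)/(-4 - 2))*(5 + (3 - 3)/(-4 - 2))) = -4 + 9*(2*(0/(-6))*(5 + 0/(-6))) = -4 + 9*(2*(0*(-⅙))*(5 + 0*(-⅙))) = -4 + 9*(2*0*(5 + 0)) = -4 + 9*(2*0*5) = -4 + 9*0 = -4 + 0 = -4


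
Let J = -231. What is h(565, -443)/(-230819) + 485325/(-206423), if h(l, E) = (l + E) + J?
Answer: -111999731068/47646350437 ≈ -2.3506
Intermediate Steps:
h(l, E) = -231 + E + l (h(l, E) = (l + E) - 231 = (E + l) - 231 = -231 + E + l)
h(565, -443)/(-230819) + 485325/(-206423) = (-231 - 443 + 565)/(-230819) + 485325/(-206423) = -109*(-1/230819) + 485325*(-1/206423) = 109/230819 - 485325/206423 = -111999731068/47646350437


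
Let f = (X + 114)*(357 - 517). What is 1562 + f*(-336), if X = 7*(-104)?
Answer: -33007078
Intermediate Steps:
X = -728
f = 98240 (f = (-728 + 114)*(357 - 517) = -614*(-160) = 98240)
1562 + f*(-336) = 1562 + 98240*(-336) = 1562 - 33008640 = -33007078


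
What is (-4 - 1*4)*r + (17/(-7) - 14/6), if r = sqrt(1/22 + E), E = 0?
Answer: -100/21 - 4*sqrt(22)/11 ≈ -6.4675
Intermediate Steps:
r = sqrt(22)/22 (r = sqrt(1/22 + 0) = sqrt(1/22) = sqrt(22)/22 ≈ 0.21320)
(-4 - 1*4)*r + (17/(-7) - 14/6) = (-4 - 1*4)*(sqrt(22)/22) + (17/(-7) - 14/6) = (-4 - 4)*(sqrt(22)/22) + (17*(-1/7) - 14*1/6) = -4*sqrt(22)/11 + (-17/7 - 7/3) = -4*sqrt(22)/11 - 100/21 = -100/21 - 4*sqrt(22)/11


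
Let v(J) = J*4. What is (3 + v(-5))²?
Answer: 289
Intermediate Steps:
v(J) = 4*J
(3 + v(-5))² = (3 + 4*(-5))² = (3 - 20)² = (-17)² = 289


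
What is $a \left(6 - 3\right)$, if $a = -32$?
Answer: $-96$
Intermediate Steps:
$a \left(6 - 3\right) = - 32 \left(6 - 3\right) = \left(-32\right) 3 = -96$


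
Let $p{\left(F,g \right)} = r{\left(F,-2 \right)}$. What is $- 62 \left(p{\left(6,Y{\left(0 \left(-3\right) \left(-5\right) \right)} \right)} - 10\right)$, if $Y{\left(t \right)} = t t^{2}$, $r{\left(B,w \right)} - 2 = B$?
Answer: $124$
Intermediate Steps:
$r{\left(B,w \right)} = 2 + B$
$Y{\left(t \right)} = t^{3}$
$p{\left(F,g \right)} = 2 + F$
$- 62 \left(p{\left(6,Y{\left(0 \left(-3\right) \left(-5\right) \right)} \right)} - 10\right) = - 62 \left(\left(2 + 6\right) - 10\right) = - 62 \left(8 - 10\right) = \left(-62\right) \left(-2\right) = 124$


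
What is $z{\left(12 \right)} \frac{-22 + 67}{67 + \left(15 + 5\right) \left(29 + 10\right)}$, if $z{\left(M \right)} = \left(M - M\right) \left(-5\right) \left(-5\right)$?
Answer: $0$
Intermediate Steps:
$z{\left(M \right)} = 0$ ($z{\left(M \right)} = 0 \left(-5\right) \left(-5\right) = 0 \left(-5\right) = 0$)
$z{\left(12 \right)} \frac{-22 + 67}{67 + \left(15 + 5\right) \left(29 + 10\right)} = 0 \frac{-22 + 67}{67 + \left(15 + 5\right) \left(29 + 10\right)} = 0 \frac{45}{67 + 20 \cdot 39} = 0 \frac{45}{67 + 780} = 0 \cdot \frac{45}{847} = 0$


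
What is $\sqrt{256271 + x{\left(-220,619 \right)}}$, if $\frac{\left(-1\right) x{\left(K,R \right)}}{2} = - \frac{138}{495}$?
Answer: $\frac{\sqrt{6976993155}}{165} \approx 506.23$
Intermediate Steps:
$x{\left(K,R \right)} = \frac{92}{165}$ ($x{\left(K,R \right)} = - 2 \left(- \frac{138}{495}\right) = - 2 \left(\left(-138\right) \frac{1}{495}\right) = \left(-2\right) \left(- \frac{46}{165}\right) = \frac{92}{165}$)
$\sqrt{256271 + x{\left(-220,619 \right)}} = \sqrt{256271 + \frac{92}{165}} = \sqrt{\frac{42284807}{165}} = \frac{\sqrt{6976993155}}{165}$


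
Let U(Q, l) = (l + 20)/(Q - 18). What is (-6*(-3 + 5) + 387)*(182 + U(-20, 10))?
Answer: 1291125/19 ≈ 67954.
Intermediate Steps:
U(Q, l) = (20 + l)/(-18 + Q)
(-6*(-3 + 5) + 387)*(182 + U(-20, 10)) = (-6*(-3 + 5) + 387)*(182 + (20 + 10)/(-18 - 20)) = (-6*2 + 387)*(182 + 30/(-38)) = (-12 + 387)*(182 - 1/38*30) = 375*(182 - 15/19) = 375*(3443/19) = 1291125/19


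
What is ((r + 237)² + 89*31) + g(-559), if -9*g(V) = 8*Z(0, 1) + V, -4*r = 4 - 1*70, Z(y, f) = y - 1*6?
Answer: 2415193/36 ≈ 67089.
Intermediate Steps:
Z(y, f) = -6 + y (Z(y, f) = y - 6 = -6 + y)
r = 33/2 (r = -(4 - 1*70)/4 = -(4 - 70)/4 = -¼*(-66) = 33/2 ≈ 16.500)
g(V) = 16/3 - V/9 (g(V) = -(8*(-6 + 0) + V)/9 = -(8*(-6) + V)/9 = -(-48 + V)/9 = 16/3 - V/9)
((r + 237)² + 89*31) + g(-559) = ((33/2 + 237)² + 89*31) + (16/3 - ⅑*(-559)) = ((507/2)² + 2759) + (16/3 + 559/9) = (257049/4 + 2759) + 607/9 = 268085/4 + 607/9 = 2415193/36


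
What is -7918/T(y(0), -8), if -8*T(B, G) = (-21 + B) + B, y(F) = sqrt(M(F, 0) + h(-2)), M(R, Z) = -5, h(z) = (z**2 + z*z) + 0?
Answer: -443408/143 - 126688*sqrt(3)/429 ≈ -3612.2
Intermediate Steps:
h(z) = 2*z**2 (h(z) = (z**2 + z**2) + 0 = 2*z**2 + 0 = 2*z**2)
y(F) = sqrt(3) (y(F) = sqrt(-5 + 2*(-2)**2) = sqrt(-5 + 2*4) = sqrt(-5 + 8) = sqrt(3))
T(B, G) = 21/8 - B/4 (T(B, G) = -((-21 + B) + B)/8 = -(-21 + 2*B)/8 = 21/8 - B/4)
-7918/T(y(0), -8) = -7918/(21/8 - sqrt(3)/4)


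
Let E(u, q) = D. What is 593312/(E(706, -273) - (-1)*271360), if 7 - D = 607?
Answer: 74164/33845 ≈ 2.1913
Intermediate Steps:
D = -600 (D = 7 - 1*607 = 7 - 607 = -600)
E(u, q) = -600
593312/(E(706, -273) - (-1)*271360) = 593312/(-600 - (-1)*271360) = 593312/(-600 - 1*(-271360)) = 593312/(-600 + 271360) = 593312/270760 = 593312*(1/270760) = 74164/33845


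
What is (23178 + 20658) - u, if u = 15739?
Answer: 28097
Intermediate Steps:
(23178 + 20658) - u = (23178 + 20658) - 1*15739 = 43836 - 15739 = 28097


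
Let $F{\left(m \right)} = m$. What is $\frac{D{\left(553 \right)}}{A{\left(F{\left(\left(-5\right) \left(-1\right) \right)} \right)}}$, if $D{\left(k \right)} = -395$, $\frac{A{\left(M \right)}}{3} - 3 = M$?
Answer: $- \frac{395}{24} \approx -16.458$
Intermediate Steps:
$A{\left(M \right)} = 9 + 3 M$
$\frac{D{\left(553 \right)}}{A{\left(F{\left(\left(-5\right) \left(-1\right) \right)} \right)}} = - \frac{395}{9 + 3 \left(\left(-5\right) \left(-1\right)\right)} = - \frac{395}{9 + 3 \cdot 5} = - \frac{395}{9 + 15} = - \frac{395}{24}$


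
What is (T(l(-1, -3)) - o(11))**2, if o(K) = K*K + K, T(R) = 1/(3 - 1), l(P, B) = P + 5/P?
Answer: 69169/4 ≈ 17292.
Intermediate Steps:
l(P, B) = P + 5/P
T(R) = 1/2
o(K) = K + K**2 (o(K) = K**2 + K = K + K**2)
(T(l(-1, -3)) - o(11))**2 = (1/2 - 11*(1 + 11))**2 = (1/2 - 11*12)**2 = (1/2 - 1*132)**2 = (1/2 - 132)**2 = (-263/2)**2 = 69169/4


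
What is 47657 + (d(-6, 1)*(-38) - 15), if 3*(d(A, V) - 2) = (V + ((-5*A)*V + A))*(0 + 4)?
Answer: 138898/3 ≈ 46299.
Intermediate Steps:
d(A, V) = 2 + 4*A/3 + 4*V/3 - 20*A*V/3 (d(A, V) = 2 + ((V + ((-5*A)*V + A))*(0 + 4))/3 = 2 + ((V + (-5*A*V + A))*4)/3 = 2 + ((V + (A - 5*A*V))*4)/3 = 2 + ((A + V - 5*A*V)*4)/3 = 2 + (4*A + 4*V - 20*A*V)/3 = 2 + (4*A/3 + 4*V/3 - 20*A*V/3) = 2 + 4*A/3 + 4*V/3 - 20*A*V/3)
47657 + (d(-6, 1)*(-38) - 15) = 47657 + ((2 + (4/3)*(-6) + (4/3)*1 - 20/3*(-6)*1)*(-38) - 15) = 47657 + ((2 - 8 + 4/3 + 40)*(-38) - 15) = 47657 + ((106/3)*(-38) - 15) = 47657 + (-4028/3 - 15) = 47657 - 4073/3 = 138898/3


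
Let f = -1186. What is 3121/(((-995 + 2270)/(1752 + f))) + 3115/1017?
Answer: 600162629/432225 ≈ 1388.5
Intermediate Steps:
3121/(((-995 + 2270)/(1752 + f))) + 3115/1017 = 3121/(((-995 + 2270)/(1752 - 1186))) + 3115/1017 = 3121/((1275/566)) + 3115*(1/1017) = 3121/((1275*(1/566))) + 3115/1017 = 3121/(1275/566) + 3115/1017 = 3121*(566/1275) + 3115/1017 = 1766486/1275 + 3115/1017 = 600162629/432225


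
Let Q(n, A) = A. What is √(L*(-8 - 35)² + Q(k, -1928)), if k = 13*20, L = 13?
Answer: √22109 ≈ 148.69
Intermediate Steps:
k = 260
√(L*(-8 - 35)² + Q(k, -1928)) = √(13*(-8 - 35)² - 1928) = √(13*(-43)² - 1928) = √(13*1849 - 1928) = √(24037 - 1928) = √22109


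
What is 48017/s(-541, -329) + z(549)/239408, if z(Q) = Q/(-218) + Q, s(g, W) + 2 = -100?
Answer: -1253020203241/2661738144 ≈ -470.75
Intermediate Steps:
s(g, W) = -102 (s(g, W) = -2 - 100 = -102)
z(Q) = 217*Q/218 (z(Q) = Q*(-1/218) + Q = -Q/218 + Q = 217*Q/218)
48017/s(-541, -329) + z(549)/239408 = 48017/(-102) + ((217/218)*549)/239408 = 48017*(-1/102) + (119133/218)*(1/239408) = -48017/102 + 119133/52190944 = -1253020203241/2661738144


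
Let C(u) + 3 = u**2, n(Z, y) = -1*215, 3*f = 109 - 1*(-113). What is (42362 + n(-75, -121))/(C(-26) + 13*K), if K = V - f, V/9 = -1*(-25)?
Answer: 42147/2636 ≈ 15.989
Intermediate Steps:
V = 225 (V = 9*(-1*(-25)) = 9*25 = 225)
f = 74 (f = (109 - 1*(-113))/3 = (109 + 113)/3 = (1/3)*222 = 74)
n(Z, y) = -215
C(u) = -3 + u**2
K = 151 (K = 225 - 1*74 = 225 - 74 = 151)
(42362 + n(-75, -121))/(C(-26) + 13*K) = (42362 - 215)/((-3 + (-26)**2) + 13*151) = 42147/((-3 + 676) + 1963) = 42147/(673 + 1963) = 42147/2636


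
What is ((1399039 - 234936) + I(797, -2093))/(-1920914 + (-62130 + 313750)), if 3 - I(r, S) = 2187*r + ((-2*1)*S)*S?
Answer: -355755/72578 ≈ -4.9017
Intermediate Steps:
I(r, S) = 3 - 2187*r + 2*S² (I(r, S) = 3 - (2187*r + ((-2*1)*S)*S) = 3 - (2187*r + (-2*S)*S) = 3 - (2187*r - 2*S²) = 3 - (-2*S² + 2187*r) = 3 + (-2187*r + 2*S²) = 3 - 2187*r + 2*S²)
((1399039 - 234936) + I(797, -2093))/(-1920914 + (-62130 + 313750)) = ((1399039 - 234936) + (3 - 2187*797 + 2*(-2093)²))/(-1920914 + (-62130 + 313750)) = (1164103 + (3 - 1743039 + 2*4380649))/(-1920914 + 251620) = (1164103 + (3 - 1743039 + 8761298))/(-1669294) = (1164103 + 7018262)*(-1/1669294) = 8182365*(-1/1669294) = -355755/72578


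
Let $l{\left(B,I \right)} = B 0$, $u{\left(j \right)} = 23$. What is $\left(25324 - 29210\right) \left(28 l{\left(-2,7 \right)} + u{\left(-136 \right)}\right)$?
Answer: $-89378$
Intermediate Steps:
$l{\left(B,I \right)} = 0$
$\left(25324 - 29210\right) \left(28 l{\left(-2,7 \right)} + u{\left(-136 \right)}\right) = \left(25324 - 29210\right) \left(28 \cdot 0 + 23\right) = - 3886 \left(0 + 23\right) = \left(-3886\right) 23 = -89378$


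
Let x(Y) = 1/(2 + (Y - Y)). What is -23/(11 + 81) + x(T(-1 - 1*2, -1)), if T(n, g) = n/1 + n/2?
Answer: ¼ ≈ 0.25000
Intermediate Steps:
T(n, g) = 3*n/2 (T(n, g) = n*1 + n*(½) = n + n/2 = 3*n/2)
x(Y) = ½ (x(Y) = 1/(2 + 0) = 1/2 = ½)
-23/(11 + 81) + x(T(-1 - 1*2, -1)) = -23/(11 + 81) + ½ = -23/92 + ½ = -23*1/92 + ½ = -¼ + ½ = ¼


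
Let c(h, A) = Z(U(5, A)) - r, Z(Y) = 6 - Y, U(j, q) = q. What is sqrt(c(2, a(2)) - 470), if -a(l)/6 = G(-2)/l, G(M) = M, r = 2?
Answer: 2*I*sqrt(118) ≈ 21.726*I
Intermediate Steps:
a(l) = 12/l (a(l) = -(-12)/l = 12/l)
c(h, A) = 4 - A (c(h, A) = (6 - A) - 1*2 = (6 - A) - 2 = 4 - A)
sqrt(c(2, a(2)) - 470) = sqrt((4 - 12/2) - 470) = sqrt((4 - 1*6) - 470) = sqrt((4 - 6) - 470) = sqrt(-2 - 470) = sqrt(-472) = 2*I*sqrt(118)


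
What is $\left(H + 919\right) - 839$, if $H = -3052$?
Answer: $-2972$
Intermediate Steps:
$\left(H + 919\right) - 839 = \left(-3052 + 919\right) - 839 = -2133 - 839 = -2972$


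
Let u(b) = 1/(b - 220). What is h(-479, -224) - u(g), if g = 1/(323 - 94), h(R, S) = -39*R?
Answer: 941130328/50379 ≈ 18681.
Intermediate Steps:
g = 1/229 ≈ 0.0043668
u(b) = 1/(-220 + b)
h(-479, -224) - u(g) = -39*(-479) - 1/(-220 + 1/229) = 18681 - 1/(-50379/229) = 18681 - 1*(-229/50379) = 18681 + 229/50379 = 941130328/50379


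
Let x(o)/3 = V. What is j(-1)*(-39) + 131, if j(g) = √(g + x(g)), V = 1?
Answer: 131 - 39*√2 ≈ 75.846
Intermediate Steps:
x(o) = 3 (x(o) = 3*1 = 3)
j(g) = √(3 + g) (j(g) = √(g + 3) = √(3 + g))
j(-1)*(-39) + 131 = √(3 - 1)*(-39) + 131 = √2*(-39) + 131 = -39*√2 + 131 = 131 - 39*√2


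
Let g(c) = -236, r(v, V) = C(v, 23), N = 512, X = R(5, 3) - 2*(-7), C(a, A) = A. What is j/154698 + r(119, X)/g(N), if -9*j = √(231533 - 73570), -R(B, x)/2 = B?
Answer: -23/236 - √157963/1392282 ≈ -0.097743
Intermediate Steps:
R(B, x) = -2*B
X = 4 (X = -2*5 - 2*(-7) = -10 + 14 = 4)
r(v, V) = 23
j = -√157963/9 (j = -√(231533 - 73570)/9 = -√157963/9 ≈ -44.161)
j/154698 + r(119, X)/g(N) = -√157963/9/154698 + 23/(-236) = -√157963/9*(1/154698) + 23*(-1/236) = -√157963/1392282 - 23/236 = -23/236 - √157963/1392282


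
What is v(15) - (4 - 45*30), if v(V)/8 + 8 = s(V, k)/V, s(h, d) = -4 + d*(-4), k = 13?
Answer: 18782/15 ≈ 1252.1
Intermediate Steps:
s(h, d) = -4 - 4*d
v(V) = -64 - 448/V (v(V) = -64 + 8*((-4 - 4*13)/V) = -64 + 8*((-4 - 52)/V) = -64 + 8*(-56/V) = -64 - 448/V)
v(15) - (4 - 45*30) = (-64 - 448/15) - (4 - 45*30) = (-64 - 448*1/15) - (4 - 1350) = (-64 - 448/15) - 1*(-1346) = -1408/15 + 1346 = 18782/15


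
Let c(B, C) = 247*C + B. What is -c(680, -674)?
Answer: 165798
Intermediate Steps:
c(B, C) = B + 247*C
-c(680, -674) = -(680 + 247*(-674)) = -(680 - 166478) = -1*(-165798) = 165798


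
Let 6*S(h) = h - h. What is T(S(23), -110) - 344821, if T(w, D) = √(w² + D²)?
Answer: -344711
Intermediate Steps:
S(h) = 0 (S(h) = (h - h)/6 = (⅙)*0 = 0)
T(w, D) = √(D² + w²)
T(S(23), -110) - 344821 = √((-110)² + 0²) - 344821 = √(12100 + 0) - 344821 = √12100 - 344821 = 110 - 344821 = -344711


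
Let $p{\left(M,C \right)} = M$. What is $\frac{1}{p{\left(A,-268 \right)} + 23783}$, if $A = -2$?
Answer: $\frac{1}{23781} \approx 4.205 \cdot 10^{-5}$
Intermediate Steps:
$\frac{1}{p{\left(A,-268 \right)} + 23783} = \frac{1}{-2 + 23783} = \frac{1}{23781}$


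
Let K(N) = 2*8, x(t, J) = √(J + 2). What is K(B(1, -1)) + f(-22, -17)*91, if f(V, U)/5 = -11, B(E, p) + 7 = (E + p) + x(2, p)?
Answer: -4989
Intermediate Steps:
x(t, J) = √(2 + J)
B(E, p) = -7 + E + p + √(2 + p) (B(E, p) = -7 + ((E + p) + √(2 + p)) = -7 + (E + p + √(2 + p)) = -7 + E + p + √(2 + p))
f(V, U) = -55 (f(V, U) = 5*(-11) = -55)
K(N) = 16
K(B(1, -1)) + f(-22, -17)*91 = 16 - 55*91 = 16 - 5005 = -4989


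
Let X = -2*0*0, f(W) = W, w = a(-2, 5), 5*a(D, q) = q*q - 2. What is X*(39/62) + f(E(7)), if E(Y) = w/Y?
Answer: 23/35 ≈ 0.65714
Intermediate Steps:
a(D, q) = -⅖ + q²/5 (a(D, q) = (q*q - 2)/5 = (q² - 2)/5 = (-2 + q²)/5 = -⅖ + q²/5)
w = 23/5 (w = -⅖ + (⅕)*5² = -⅖ + (⅕)*25 = -⅖ + 5 = 23/5 ≈ 4.6000)
E(Y) = 23/(5*Y)
X = 0 (X = 0*0 = 0)
X*(39/62) + f(E(7)) = 0*(39/62) + (23/5)/7 = 0*(39*(1/62)) + (23/5)*(⅐) = 0*(39/62) + 23/35 = 0 + 23/35 = 23/35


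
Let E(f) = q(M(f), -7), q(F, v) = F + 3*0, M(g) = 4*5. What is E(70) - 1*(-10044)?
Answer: 10064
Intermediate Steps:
M(g) = 20
q(F, v) = F (q(F, v) = F + 0 = F)
E(f) = 20
E(70) - 1*(-10044) = 20 - 1*(-10044) = 20 + 10044 = 10064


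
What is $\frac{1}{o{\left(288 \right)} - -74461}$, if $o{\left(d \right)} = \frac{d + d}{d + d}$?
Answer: $\frac{1}{74462} \approx 1.343 \cdot 10^{-5}$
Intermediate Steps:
$o{\left(d \right)} = 1$ ($o{\left(d \right)} = \frac{2 d}{2 d} = 2 d \frac{1}{2 d} = 1$)
$\frac{1}{o{\left(288 \right)} - -74461} = \frac{1}{1 - -74461} = \frac{1}{1 + 74461} = \frac{1}{74462}$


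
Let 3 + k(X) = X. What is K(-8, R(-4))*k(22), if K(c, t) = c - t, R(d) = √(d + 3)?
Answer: -152 - 19*I ≈ -152.0 - 19.0*I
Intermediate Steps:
k(X) = -3 + X
R(d) = √(3 + d)
K(-8, R(-4))*k(22) = (-8 - √(3 - 4))*(-3 + 22) = (-8 - √(-1))*19 = (-8 - I)*19 = -152 - 19*I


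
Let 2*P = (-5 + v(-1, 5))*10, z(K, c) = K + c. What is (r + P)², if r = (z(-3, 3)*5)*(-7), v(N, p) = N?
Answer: 900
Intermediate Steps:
P = -30 (P = ((-5 - 1)*10)/2 = (-6*10)/2 = (½)*(-60) = -30)
r = 0 (r = ((-3 + 3)*5)*(-7) = (0*5)*(-7) = 0*(-7) = 0)
(r + P)² = (0 - 30)² = (-30)² = 900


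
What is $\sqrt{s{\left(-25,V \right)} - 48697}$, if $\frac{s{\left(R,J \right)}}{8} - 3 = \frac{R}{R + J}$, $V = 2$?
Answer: $\frac{i \sqrt{25743417}}{23} \approx 220.6 i$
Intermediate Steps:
$s{\left(R,J \right)} = 24 + \frac{8 R}{J + R}$ ($s{\left(R,J \right)} = 24 + 8 \frac{R}{R + J} = 24 + 8 \frac{R}{J + R} = 24 + \frac{8 R}{J + R}$)
$\sqrt{s{\left(-25,V \right)} - 48697} = \sqrt{\frac{8 \left(3 \cdot 2 + 4 \left(-25\right)\right)}{2 - 25} - 48697} = \sqrt{\frac{8 \left(6 - 100\right)}{-23} - 48697} = \sqrt{8 \left(- \frac{1}{23}\right) \left(-94\right) - 48697} = \sqrt{\frac{752}{23} - 48697} = \sqrt{- \frac{1119279}{23}} = \frac{i \sqrt{25743417}}{23}$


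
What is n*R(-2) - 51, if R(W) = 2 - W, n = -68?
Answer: -323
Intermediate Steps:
n*R(-2) - 51 = -68*(2 - 1*(-2)) - 51 = -68*(2 + 2) - 51 = -68*4 - 51 = -272 - 51 = -323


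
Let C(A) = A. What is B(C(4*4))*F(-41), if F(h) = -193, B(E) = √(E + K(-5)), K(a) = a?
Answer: -193*√11 ≈ -640.11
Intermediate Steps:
B(E) = √(-5 + E) (B(E) = √(E - 5) = √(-5 + E))
B(C(4*4))*F(-41) = √(-5 + 4*4)*(-193) = √(-5 + 16)*(-193) = √11*(-193) = -193*√11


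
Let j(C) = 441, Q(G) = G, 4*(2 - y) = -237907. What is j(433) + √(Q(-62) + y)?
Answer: 441 + √237667/2 ≈ 684.76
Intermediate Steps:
y = 237915/4 (y = 2 - ¼*(-237907) = 2 + 237907/4 = 237915/4 ≈ 59479.)
j(433) + √(Q(-62) + y) = 441 + √(-62 + 237915/4) = 441 + √(237667/4) = 441 + √237667/2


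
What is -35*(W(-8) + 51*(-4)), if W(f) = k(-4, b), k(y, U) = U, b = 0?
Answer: 7140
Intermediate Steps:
W(f) = 0
-35*(W(-8) + 51*(-4)) = -35*(0 + 51*(-4)) = -35*(0 - 204) = -35*(-204) = 7140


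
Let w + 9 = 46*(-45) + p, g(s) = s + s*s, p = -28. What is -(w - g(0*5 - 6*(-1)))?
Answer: 2149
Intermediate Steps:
g(s) = s + s²
w = -2107 (w = -9 + (46*(-45) - 28) = -9 + (-2070 - 28) = -9 - 2098 = -2107)
-(w - g(0*5 - 6*(-1))) = -(-2107 - (0*5 - 6*(-1))*(1 + (0*5 - 6*(-1)))) = -(-2107 - (0 + 6)*(1 + (0 + 6))) = -(-2107 - 6*(1 + 6)) = -(-2107 - 6*7) = -(-2107 - 1*42) = -(-2107 - 42) = -1*(-2149) = 2149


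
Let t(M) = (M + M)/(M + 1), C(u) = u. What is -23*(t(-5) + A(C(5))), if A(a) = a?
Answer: -345/2 ≈ -172.50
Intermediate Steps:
t(M) = 2*M/(1 + M) (t(M) = (2*M)/(1 + M) = 2*M/(1 + M))
-23*(t(-5) + A(C(5))) = -23*(2*(-5)/(1 - 5) + 5) = -23*(2*(-5)/(-4) + 5) = -23*(2*(-5)*(-¼) + 5) = -23*(5/2 + 5) = -23*15/2 = -345/2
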